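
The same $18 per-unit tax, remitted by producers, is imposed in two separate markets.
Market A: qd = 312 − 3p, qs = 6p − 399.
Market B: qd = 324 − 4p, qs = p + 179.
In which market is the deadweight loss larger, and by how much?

Market A, by $194.4.

Market A: pre-tax p* = $79, q* = 75; post-tax q = 39; deadweight loss = $324.
Market B: pre-tax p* = $29, q* = 208; post-tax q = 193.6; deadweight loss = $129.6.
Difference: $324 vs $129.6 → market A is larger by $194.4.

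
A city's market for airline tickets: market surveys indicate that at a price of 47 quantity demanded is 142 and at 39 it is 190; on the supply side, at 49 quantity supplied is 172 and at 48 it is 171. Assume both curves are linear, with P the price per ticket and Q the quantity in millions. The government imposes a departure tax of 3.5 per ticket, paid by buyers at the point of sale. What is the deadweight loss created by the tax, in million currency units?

Deadweight loss = 5.25 million.

Demand slope: (190 − 142)/(39 − 47) = -6, so Qd = 424 − 6P.
Supply slope: (171 − 172)/(48 − 49) = 1, so Qs = P + 123.
Before the tax: set 424 − 6P = P + 123 → P* = 43, Q* = 166.
With the tax collected from buyers, demand (in seller-price terms) shifts: Qd = 424 − 6(P + 3.5).
Solving gives Q = 163 with buyers paying 43.5 and producers receiving 40 (the 3.5 wedge).
Quantity falls by |ΔQ| = |166 − 163| = 3.
DWL = ½ · t · |ΔQ| = ½ · 3.5 · 3 = 5.25.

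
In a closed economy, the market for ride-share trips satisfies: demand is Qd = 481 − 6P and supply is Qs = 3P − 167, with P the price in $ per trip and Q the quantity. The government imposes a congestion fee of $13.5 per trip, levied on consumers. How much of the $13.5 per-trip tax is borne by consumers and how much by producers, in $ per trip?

Without the tax, 481 − 6P = 3P − 167 gives 9P = 648, so P* = $72 and Q* = 49.
With the tax collected from consumers, demand (in seller-price terms) shifts: Qd = 481 − 6(P + 13.5).
New equilibrium: consumers pay $76.5, producers receive $63, Q = 22. (Wedge: Pb − Ps = 13.5.)
Burden on consumers: $4.5; on producers: $9. (They sum to $13.5.)
The less price-elastic side of the market bears the larger share of a per-unit tax.

Consumers bear $4.5 per trip; producers bear $9 per trip.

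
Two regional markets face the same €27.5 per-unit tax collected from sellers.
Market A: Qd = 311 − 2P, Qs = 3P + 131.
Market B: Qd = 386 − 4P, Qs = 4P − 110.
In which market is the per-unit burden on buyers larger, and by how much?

Market A, by €2.75.

Market A: pre-tax P* = €36, Q* = 239; post-tax Q = 206; per-unit burden on buyers = €16.5.
Market B: pre-tax P* = €62, Q* = 138; post-tax Q = 83; per-unit burden on buyers = €13.75.
Difference: €16.5 vs €13.75 → market A is larger by €2.75.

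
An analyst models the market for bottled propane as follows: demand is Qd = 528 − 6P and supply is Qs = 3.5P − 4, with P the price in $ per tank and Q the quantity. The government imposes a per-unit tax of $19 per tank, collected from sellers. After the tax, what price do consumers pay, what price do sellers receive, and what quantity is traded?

Consumers pay $63; sellers receive $44; quantity = 150.

Without the tax, 528 − 6P = 3.5P − 4 gives 9.5P = 532, so P* = $56 and Q* = 192.
With the tax collected from sellers, supply shifts: Qs = 3.5(P − 19) − 4.
Solving gives Q = 150 with consumers paying $63 and sellers receiving $44 (the $19 wedge).
The less price-elastic side of the market bears the larger share of a per-unit tax.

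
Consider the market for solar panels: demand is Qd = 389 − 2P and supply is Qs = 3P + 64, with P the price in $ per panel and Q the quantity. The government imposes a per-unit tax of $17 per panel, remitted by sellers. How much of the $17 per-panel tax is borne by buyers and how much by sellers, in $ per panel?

Buyers bear $10.2 per panel; sellers bear $6.8 per panel.

Before the tax: set 389 − 2P = 3P + 64 → P* = $65, Q* = 259.
With the tax collected from sellers, supply shifts: Qs = 3(P − 17) + 64.
Solving gives Q = 238.6 with buyers paying $75.2 and sellers receiving $58.2 (the $17 wedge).
Burden on buyers: $10.2; on sellers: $6.8. (They sum to $17.)
The less price-elastic side of the market bears the larger share of a per-unit tax.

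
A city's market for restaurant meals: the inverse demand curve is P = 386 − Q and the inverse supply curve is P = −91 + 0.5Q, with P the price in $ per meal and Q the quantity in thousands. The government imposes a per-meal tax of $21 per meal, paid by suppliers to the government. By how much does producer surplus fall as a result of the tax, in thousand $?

Inverting to Q(P) form: Qd = 386 − P; Qs = 2P + 182.
Before the tax: set 386 − P = 2P + 182 → P* = $68, Q* = 318.
With the tax collected from suppliers, supply shifts: Qs = 2(P − 21) + 182.
New equilibrium: consumers pay $82, suppliers receive $61, Q = 304. (Wedge: Pb − Ps = 21.)
ΔPS is the trapezoid between Q = 304 and Q = 318 of height $7: ½ · (318 + 304) · 7 = $2177.

Producer surplus falls by $2177 thousand.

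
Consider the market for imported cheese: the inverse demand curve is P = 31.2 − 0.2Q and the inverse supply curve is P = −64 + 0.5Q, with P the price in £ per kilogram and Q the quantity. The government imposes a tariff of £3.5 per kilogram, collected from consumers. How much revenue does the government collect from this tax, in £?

Inverting to Q(P) form: Qd = 156 − 5P; Qs = 2P + 128.
Before the tax: set 156 − 5P = 2P + 128 → P* = £4, Q* = 136.
With the tax collected from consumers, demand (in seller-price terms) shifts: Qd = 156 − 5(P + 3.5).
New equilibrium: consumers pay £5, suppliers receive £1.5, Q = 131. (Wedge: Pb − Ps = 3.5.)
Revenue = t · Q = 3.5 · 131 = £458.5.

Tax revenue = £458.5.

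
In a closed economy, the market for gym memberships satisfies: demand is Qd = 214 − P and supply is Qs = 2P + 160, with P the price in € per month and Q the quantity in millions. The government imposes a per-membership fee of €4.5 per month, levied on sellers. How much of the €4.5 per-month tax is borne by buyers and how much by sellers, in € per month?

Buyers bear €3 per month; sellers bear €1.5 per month.

Without the tax, 214 − P = 2P + 160 gives 3P = 54, so P* = €18 and Q* = 196.
With the tax collected from sellers, supply shifts: Qs = 2(P − 4.5) + 160.
New equilibrium: buyers pay €21, sellers receive €16.5, Q = 193. (Wedge: Pb − Ps = 4.5.)
Burden on buyers: €3; on sellers: €1.5. (They sum to €4.5.)
The less price-elastic side of the market bears the larger share of a per-unit tax.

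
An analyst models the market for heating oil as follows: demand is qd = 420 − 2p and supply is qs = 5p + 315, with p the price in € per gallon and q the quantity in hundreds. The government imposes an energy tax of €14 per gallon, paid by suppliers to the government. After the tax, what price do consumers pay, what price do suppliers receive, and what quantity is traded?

Before the tax: set 420 − 2p = 5p + 315 → p* = €15, q* = 390.
With the tax collected from suppliers, supply shifts: qs = 5(p − 14) + 315.
New equilibrium: consumers pay €25, suppliers receive €11, q = 370. (Wedge: pb − ps = 14.)

Consumers pay €25; suppliers receive €11; quantity = 370.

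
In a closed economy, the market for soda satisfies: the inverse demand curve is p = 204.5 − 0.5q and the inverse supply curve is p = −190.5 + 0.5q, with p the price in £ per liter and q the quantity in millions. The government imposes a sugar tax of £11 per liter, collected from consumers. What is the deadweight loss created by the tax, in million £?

Inverting to q(p) form: qd = 409 − 2p; qs = 2p + 381.
Before the tax: set 409 − 2p = 2p + 381 → p* = £7, q* = 395.
With the tax collected from consumers, demand (in seller-price terms) shifts: qd = 409 − 2(p + 11).
Solving gives q = 384 with consumers paying £12.5 and producers receiving £1.5 (the £11 wedge).
Quantity falls by |ΔQ| = |395 − 384| = 11.
DWL = ½ · t · |ΔQ| = ½ · 11 · 11 = £60.5.

Deadweight loss = £60.5 million.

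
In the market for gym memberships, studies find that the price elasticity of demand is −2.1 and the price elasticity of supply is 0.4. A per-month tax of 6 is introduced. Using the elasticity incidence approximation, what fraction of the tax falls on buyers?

Buyers' share ≈ 0.16.

Incidence ratio: buyers' share ≈ εs / (εs + |εd|) = 0.4 / (0.4 + 2.1) = 0.16.
Supply is the less elastic side, so buyers bear the smaller share.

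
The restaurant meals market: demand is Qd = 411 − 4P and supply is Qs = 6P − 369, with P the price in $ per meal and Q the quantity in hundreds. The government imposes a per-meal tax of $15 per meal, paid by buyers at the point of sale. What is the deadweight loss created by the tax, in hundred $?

Before the tax: set 411 − 4P = 6P − 369 → P* = $78, Q* = 99.
With the tax collected from buyers, demand (in seller-price terms) shifts: Qd = 411 − 4(P + 15).
New equilibrium: buyers pay $87, producers receive $72, Q = 63. (Wedge: Pb − Ps = 15.)
Quantity falls by |ΔQ| = |99 − 63| = 36.
DWL = ½ · t · |ΔQ| = ½ · 15 · 36 = $270.

Deadweight loss = $270 hundred.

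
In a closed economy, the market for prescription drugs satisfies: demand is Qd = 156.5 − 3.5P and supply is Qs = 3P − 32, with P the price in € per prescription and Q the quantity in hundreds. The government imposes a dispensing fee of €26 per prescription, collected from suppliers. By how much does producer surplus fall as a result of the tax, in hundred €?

Producer surplus falls by €476 hundred.

Before the tax: set 156.5 − 3.5P = 3P − 32 → P* = €29, Q* = 55.
With the tax collected from suppliers, supply shifts: Qs = 3(P − 26) − 32.
Solving gives Q = 13 with buyers paying €41 and suppliers receiving €15 (the €26 wedge).
ΔPS is the trapezoid between Q = 13 and Q = 55 of height €14: ½ · (55 + 13) · 14 = €476.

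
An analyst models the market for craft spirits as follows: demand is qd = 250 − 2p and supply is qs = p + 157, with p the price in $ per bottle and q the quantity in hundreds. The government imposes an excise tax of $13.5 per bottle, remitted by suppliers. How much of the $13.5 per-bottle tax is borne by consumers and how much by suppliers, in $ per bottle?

Before the tax: set 250 − 2p = p + 157 → p* = $31, q* = 188.
With the tax collected from suppliers, supply shifts: qs = (p − 13.5) + 157.
New equilibrium: consumers pay $35.5, suppliers receive $22, q = 179. (Wedge: pb − ps = 13.5.)
Burden on consumers: $4.5; on suppliers: $9. (They sum to $13.5.)

Consumers bear $4.5 per bottle; suppliers bear $9 per bottle.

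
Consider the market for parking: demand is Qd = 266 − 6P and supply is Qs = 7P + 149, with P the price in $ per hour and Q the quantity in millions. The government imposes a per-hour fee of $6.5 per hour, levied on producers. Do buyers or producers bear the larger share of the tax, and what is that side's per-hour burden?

Buyers bear the larger share: $3.5 per hour.

Before the tax: set 266 − 6P = 7P + 149 → P* = $9, Q* = 212.
With the tax collected from producers, supply shifts: Qs = 7(P − 6.5) + 149.
New equilibrium: buyers pay $12.5, producers receive $6, Q = 191. (Wedge: Pb − Ps = 6.5.)
Per-hour burden: buyers $3.5, producers $3.
Buyers take the larger share because demand is less price-elastic here (demand slope 6 vs supply slope 7).
The less price-elastic side of the market bears the larger share of a per-unit tax.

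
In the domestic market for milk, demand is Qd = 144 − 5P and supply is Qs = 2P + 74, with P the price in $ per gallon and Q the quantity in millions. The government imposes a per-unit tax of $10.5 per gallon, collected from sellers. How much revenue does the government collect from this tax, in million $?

Tax revenue = $829.5 million.

Before the tax: set 144 − 5P = 2P + 74 → P* = $10, Q* = 94.
With the tax collected from sellers, supply shifts: Qs = 2(P − 10.5) + 74.
New equilibrium: buyers pay $13, sellers receive $2.5, Q = 79. (Wedge: Pb − Ps = 10.5.)
Revenue = t · Q = 10.5 · 79 = $829.5.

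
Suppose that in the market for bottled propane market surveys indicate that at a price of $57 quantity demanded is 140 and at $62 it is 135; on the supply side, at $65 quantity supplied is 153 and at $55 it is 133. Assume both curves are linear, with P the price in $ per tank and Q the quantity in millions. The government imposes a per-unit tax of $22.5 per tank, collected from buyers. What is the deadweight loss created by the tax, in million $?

Demand slope: (135 − 140)/(62 − 57) = -1, so Qd = 197 − P.
Supply slope: (133 − 153)/(55 − 65) = 2, so Qs = 2P + 23.
Without the tax, 197 − P = 2P + 23 gives 3P = 174, so P* = $58 and Q* = 139.
With the tax collected from buyers, demand (in seller-price terms) shifts: Qd = 197 − (P + 22.5).
New equilibrium: buyers pay $73, producers receive $50.5, Q = 124. (Wedge: Pb − Ps = 22.5.)
Quantity falls by |ΔQ| = |139 − 124| = 15.
DWL = ½ · t · |ΔQ| = ½ · 22.5 · 15 = $168.75.

Deadweight loss = $168.75 million.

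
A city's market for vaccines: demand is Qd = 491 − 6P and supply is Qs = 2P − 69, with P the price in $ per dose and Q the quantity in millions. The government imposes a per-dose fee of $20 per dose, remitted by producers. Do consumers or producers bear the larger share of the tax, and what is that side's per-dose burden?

Producers bear the larger share: $15 per dose.

Without the tax, 491 − 6P = 2P − 69 gives 8P = 560, so P* = $70 and Q* = 71.
With the tax collected from producers, supply shifts: Qs = 2(P − 20) − 69.
Solving gives Q = 41 with consumers paying $75 and producers receiving $55 (the $20 wedge).
Per-dose burden: consumers $5, producers $15.
Producers take the larger share because supply is less price-elastic here (demand slope 6 vs supply slope 2).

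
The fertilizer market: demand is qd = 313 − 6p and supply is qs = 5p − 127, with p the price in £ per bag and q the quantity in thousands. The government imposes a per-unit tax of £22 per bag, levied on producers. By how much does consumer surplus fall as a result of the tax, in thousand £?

Before the tax: set 313 − 6p = 5p − 127 → p* = £40, q* = 73.
With the tax collected from producers, supply shifts: qs = 5(p − 22) − 127.
Solving gives q = 13 with consumers paying £50 and producers receiving £28 (the £22 wedge).
ΔCS is the trapezoid between Q = 13 and Q = 73 of height £10: ½ · (73 + 13) · 10 = £430.

Consumer surplus falls by £430 thousand.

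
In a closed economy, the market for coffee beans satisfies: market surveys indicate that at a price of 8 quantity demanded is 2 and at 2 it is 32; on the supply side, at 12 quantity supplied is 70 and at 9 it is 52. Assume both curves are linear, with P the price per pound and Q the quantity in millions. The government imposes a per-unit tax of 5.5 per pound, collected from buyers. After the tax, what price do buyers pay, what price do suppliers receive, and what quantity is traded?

Demand slope: (32 − 2)/(2 − 8) = -5, so Qd = 42 − 5P.
Supply slope: (52 − 70)/(9 − 12) = 6, so Qs = 6P − 2.
Before the tax: set 42 − 5P = 6P − 2 → P* = 4, Q* = 22.
With the tax collected from buyers, demand (in seller-price terms) shifts: Qd = 42 − 5(P + 5.5).
Solving gives Q = 7 with buyers paying 7 and suppliers receiving 1.5 (the 5.5 wedge).
The less price-elastic side of the market bears the larger share of a per-unit tax.

Buyers pay 7; suppliers receive 1.5; quantity = 7.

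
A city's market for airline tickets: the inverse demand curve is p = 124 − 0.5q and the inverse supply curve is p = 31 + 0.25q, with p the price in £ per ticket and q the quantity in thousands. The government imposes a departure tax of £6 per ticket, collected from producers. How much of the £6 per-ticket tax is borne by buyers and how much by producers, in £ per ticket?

Buyers bear £4 per ticket; producers bear £2 per ticket.

Inverting to q(p) form: qd = 248 − 2p; qs = 4p − 124.
Before the tax: set 248 − 2p = 4p − 124 → p* = £62, q* = 124.
With the tax collected from producers, supply shifts: qs = 4(p − 6) − 124.
New equilibrium: buyers pay £66, producers receive £60, q = 116. (Wedge: pb − ps = 6.)
Burden on buyers: £4; on producers: £2. (They sum to £6.)
The less price-elastic side of the market bears the larger share of a per-unit tax.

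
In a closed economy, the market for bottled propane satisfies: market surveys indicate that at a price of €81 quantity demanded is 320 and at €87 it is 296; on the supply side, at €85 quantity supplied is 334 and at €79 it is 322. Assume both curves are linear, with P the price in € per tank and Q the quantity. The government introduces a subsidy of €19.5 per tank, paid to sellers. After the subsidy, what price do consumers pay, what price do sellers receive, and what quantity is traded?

Consumers pay €73.5; sellers receive €93; quantity = 350.

Demand slope: (296 − 320)/(87 − 81) = -4, so Qd = 644 − 4P.
Supply slope: (322 − 334)/(79 − 85) = 2, so Qs = 2P + 164.
Without the subsidy, 644 − 4P = 2P + 164 gives 6P = 480, so P* = €80 and Q* = 324.
With a per-unit subsidy paid to sellers, each receives P + 19.5 per unit sold, so supply becomes Qs = 2(P + 19.5) + 164.
Solving gives Q = 350 with consumers paying €73.5 and sellers receiving €93 (the €19.5 wedge).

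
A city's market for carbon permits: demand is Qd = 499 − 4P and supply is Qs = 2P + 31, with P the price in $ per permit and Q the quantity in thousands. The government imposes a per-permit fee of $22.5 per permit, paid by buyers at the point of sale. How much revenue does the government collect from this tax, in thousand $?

Before the tax: set 499 − 4P = 2P + 31 → P* = $78, Q* = 187.
With the tax collected from buyers, demand (in seller-price terms) shifts: Qd = 499 − 4(P + 22.5).
New equilibrium: buyers pay $85.5, suppliers receive $63, Q = 157. (Wedge: Pb − Ps = 22.5.)
Revenue = t · Q = 22.5 · 157 = $3532.5.

Tax revenue = $3532.5 thousand.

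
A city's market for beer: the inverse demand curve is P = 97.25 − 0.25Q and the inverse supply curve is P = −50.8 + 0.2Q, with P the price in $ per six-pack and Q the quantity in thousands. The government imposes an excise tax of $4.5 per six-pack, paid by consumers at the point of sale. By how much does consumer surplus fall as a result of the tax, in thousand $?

Consumer surplus falls by $810 thousand.

Rewrite in direct form: Qd = 389 − 4P and Qs = 5P + 254.
Without the tax, 389 − 4P = 5P + 254 gives 9P = 135, so P* = $15 and Q* = 329.
With the tax collected from consumers, demand (in seller-price terms) shifts: Qd = 389 − 4(P + 4.5).
Solving gives Q = 319 with consumers paying $17.5 and suppliers receiving $13 (the $4.5 wedge).
ΔCS is the trapezoid between Q = 319 and Q = 329 of height $2.5: ½ · (329 + 319) · 2.5 = $810.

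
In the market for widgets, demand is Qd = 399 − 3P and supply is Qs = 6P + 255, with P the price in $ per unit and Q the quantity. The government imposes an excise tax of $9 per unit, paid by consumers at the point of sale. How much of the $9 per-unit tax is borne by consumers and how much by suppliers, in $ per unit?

Without the tax, 399 − 3P = 6P + 255 gives 9P = 144, so P* = $16 and Q* = 351.
With the tax collected from consumers, demand (in seller-price terms) shifts: Qd = 399 − 3(P + 9).
Solving gives Q = 333 with consumers paying $22 and suppliers receiving $13 (the $9 wedge).
Burden on consumers: $6; on suppliers: $3. (They sum to $9.)

Consumers bear $6 per unit; suppliers bear $3 per unit.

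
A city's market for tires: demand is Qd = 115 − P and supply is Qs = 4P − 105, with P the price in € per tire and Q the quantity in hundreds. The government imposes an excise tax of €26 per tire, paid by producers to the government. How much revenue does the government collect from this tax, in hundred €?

Without the tax, 115 − P = 4P − 105 gives 5P = 220, so P* = €44 and Q* = 71.
With the tax collected from producers, supply shifts: Qs = 4(P − 26) − 105.
Solving gives Q = 50.2 with consumers paying €64.8 and producers receiving €38.8 (the €26 wedge).
Revenue = t · Q = 26 · 50.2 = €1305.2.

Tax revenue = €1305.2 hundred.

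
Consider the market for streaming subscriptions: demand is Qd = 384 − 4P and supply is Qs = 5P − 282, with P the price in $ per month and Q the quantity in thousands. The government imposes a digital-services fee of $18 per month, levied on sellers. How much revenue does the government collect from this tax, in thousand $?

Without the tax, 384 − 4P = 5P − 282 gives 9P = 666, so P* = $74 and Q* = 88.
With the tax collected from sellers, supply shifts: Qs = 5(P − 18) − 282.
New equilibrium: consumers pay $84, sellers receive $66, Q = 48. (Wedge: Pb − Ps = 18.)
Revenue = t · Q = 18 · 48 = $864.

Tax revenue = $864 thousand.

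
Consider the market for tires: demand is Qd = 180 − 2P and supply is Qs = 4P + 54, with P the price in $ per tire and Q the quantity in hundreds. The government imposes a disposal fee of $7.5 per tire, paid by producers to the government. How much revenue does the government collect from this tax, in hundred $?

Tax revenue = $960 hundred.

Without the tax, 180 − 2P = 4P + 54 gives 6P = 126, so P* = $21 and Q* = 138.
With the tax collected from producers, supply shifts: Qs = 4(P − 7.5) + 54.
Solving gives Q = 128 with buyers paying $26 and producers receiving $18.5 (the $7.5 wedge).
Revenue = t · Q = 7.5 · 128 = $960.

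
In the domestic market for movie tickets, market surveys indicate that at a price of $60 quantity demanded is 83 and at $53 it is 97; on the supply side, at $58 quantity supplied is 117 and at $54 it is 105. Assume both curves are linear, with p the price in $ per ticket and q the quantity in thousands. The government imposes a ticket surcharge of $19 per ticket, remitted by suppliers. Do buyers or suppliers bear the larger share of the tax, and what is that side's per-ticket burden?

Demand slope: (97 − 83)/(53 − 60) = -2, so qd = 203 − 2p.
Supply slope: (105 − 117)/(54 − 58) = 3, so qs = 3p − 57.
Without the tax, 203 − 2p = 3p − 57 gives 5p = 260, so p* = $52 and q* = 99.
With the tax collected from suppliers, supply shifts: qs = 3(p − 19) − 57.
New equilibrium: buyers pay $63.4, suppliers receive $44.4, q = 76.2. (Wedge: pb − ps = 19.)
Per-ticket burden: buyers $11.4, suppliers $7.6.
Buyers take the larger share because demand is less price-elastic here (demand slope 2 vs supply slope 3).

Buyers bear the larger share: $11.4 per ticket.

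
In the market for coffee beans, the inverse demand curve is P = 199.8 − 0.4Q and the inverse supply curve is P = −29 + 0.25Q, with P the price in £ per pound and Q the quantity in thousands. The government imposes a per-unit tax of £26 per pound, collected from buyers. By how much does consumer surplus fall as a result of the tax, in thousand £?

Consumer surplus falls by £5312 thousand.

Inverting to Q(P) form: Qd = 499.5 − 2.5P; Qs = 4P + 116.
Without the tax, 499.5 − 2.5P = 4P + 116 gives 6.5P = 383.5, so P* = £59 and Q* = 352.
With the tax collected from buyers, demand (in seller-price terms) shifts: Qd = 499.5 − 2.5(P + 26).
New equilibrium: buyers pay £75, suppliers receive £49, Q = 312. (Wedge: Pb − Ps = 26.)
ΔCS is the trapezoid between Q = 312 and Q = 352 of height £16: ½ · (352 + 312) · 16 = £5312.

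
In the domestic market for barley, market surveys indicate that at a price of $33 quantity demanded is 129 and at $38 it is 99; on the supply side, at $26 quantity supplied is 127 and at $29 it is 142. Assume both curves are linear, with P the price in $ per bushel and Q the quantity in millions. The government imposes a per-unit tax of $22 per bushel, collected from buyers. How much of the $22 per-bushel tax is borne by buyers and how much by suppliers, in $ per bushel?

Buyers bear $10 per bushel; suppliers bear $12 per bushel.

Demand slope: (99 − 129)/(38 − 33) = -6, so Qd = 327 − 6P.
Supply slope: (142 − 127)/(29 − 26) = 5, so Qs = 5P − 3.
Before the tax: set 327 − 6P = 5P − 3 → P* = $30, Q* = 147.
With the tax collected from buyers, demand (in seller-price terms) shifts: Qd = 327 − 6(P + 22).
New equilibrium: buyers pay $40, suppliers receive $18, Q = 87. (Wedge: Pb − Ps = 22.)
Burden on buyers: $10; on suppliers: $12. (They sum to $22.)
The less price-elastic side of the market bears the larger share of a per-unit tax.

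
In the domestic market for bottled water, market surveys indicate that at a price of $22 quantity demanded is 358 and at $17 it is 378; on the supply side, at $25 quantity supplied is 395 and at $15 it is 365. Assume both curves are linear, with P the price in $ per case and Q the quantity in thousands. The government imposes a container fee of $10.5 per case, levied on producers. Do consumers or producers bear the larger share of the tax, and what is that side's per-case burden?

Demand slope: (378 − 358)/(17 − 22) = -4, so Qd = 446 − 4P.
Supply slope: (365 − 395)/(15 − 25) = 3, so Qs = 3P + 320.
Without the tax, 446 − 4P = 3P + 320 gives 7P = 126, so P* = $18 and Q* = 374.
With the tax collected from producers, supply shifts: Qs = 3(P − 10.5) + 320.
New equilibrium: consumers pay $22.5, producers receive $12, Q = 356. (Wedge: Pb − Ps = 10.5.)
Per-case burden: consumers $4.5, producers $6.
Producers take the larger share because supply is less price-elastic here (demand slope 4 vs supply slope 3).
The less price-elastic side of the market bears the larger share of a per-unit tax.

Producers bear the larger share: $6 per case.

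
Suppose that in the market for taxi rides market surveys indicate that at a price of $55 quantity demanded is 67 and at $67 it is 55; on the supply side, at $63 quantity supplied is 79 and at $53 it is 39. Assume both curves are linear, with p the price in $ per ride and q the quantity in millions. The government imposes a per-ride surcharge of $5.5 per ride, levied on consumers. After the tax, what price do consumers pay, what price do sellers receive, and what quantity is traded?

Demand slope: (55 − 67)/(67 − 55) = -1, so qd = 122 − p.
Supply slope: (39 − 79)/(53 − 63) = 4, so qs = 4p − 173.
Without the tax, 122 − p = 4p − 173 gives 5p = 295, so p* = $59 and q* = 63.
With the tax collected from consumers, demand (in seller-price terms) shifts: qd = 122 − (p + 5.5).
New equilibrium: consumers pay $63.4, sellers receive $57.9, q = 58.6. (Wedge: pb − ps = 5.5.)
The less price-elastic side of the market bears the larger share of a per-unit tax.

Consumers pay $63.4; sellers receive $57.9; quantity = 58.6.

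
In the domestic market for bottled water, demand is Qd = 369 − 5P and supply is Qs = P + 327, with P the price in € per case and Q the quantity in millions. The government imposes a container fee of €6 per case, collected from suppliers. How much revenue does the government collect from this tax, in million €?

Without the tax, 369 − 5P = P + 327 gives 6P = 42, so P* = €7 and Q* = 334.
With the tax collected from suppliers, supply shifts: Qs = (P − 6) + 327.
New equilibrium: consumers pay €8, suppliers receive €2, Q = 329. (Wedge: Pb − Ps = 6.)
Revenue = t · Q = 6 · 329 = €1974.

Tax revenue = €1974 million.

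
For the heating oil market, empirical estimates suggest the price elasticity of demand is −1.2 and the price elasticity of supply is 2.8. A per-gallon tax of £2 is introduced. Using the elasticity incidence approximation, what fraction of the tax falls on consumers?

Incidence ratio: consumers' share ≈ εs / (εs + |εd|) = 2.8 / (2.8 + 1.2) = 0.7.
Supply is the more elastic side, so consumers bear the larger share.

Consumers' share ≈ 0.7.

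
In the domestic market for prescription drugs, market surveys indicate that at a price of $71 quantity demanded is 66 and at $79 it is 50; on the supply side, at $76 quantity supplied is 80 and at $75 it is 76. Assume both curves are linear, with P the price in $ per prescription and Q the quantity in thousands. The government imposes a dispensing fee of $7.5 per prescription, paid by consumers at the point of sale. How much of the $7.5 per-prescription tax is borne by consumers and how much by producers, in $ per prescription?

Demand slope: (50 − 66)/(79 − 71) = -2, so Qd = 208 − 2P.
Supply slope: (76 − 80)/(75 − 76) = 4, so Qs = 4P − 224.
Without the tax, 208 − 2P = 4P − 224 gives 6P = 432, so P* = $72 and Q* = 64.
With the tax collected from consumers, demand (in seller-price terms) shifts: Qd = 208 − 2(P + 7.5).
New equilibrium: consumers pay $77, producers receive $69.5, Q = 54. (Wedge: Pb − Ps = 7.5.)
Burden on consumers: $5; on producers: $2.5. (They sum to $7.5.)
The less price-elastic side of the market bears the larger share of a per-unit tax.

Consumers bear $5 per prescription; producers bear $2.5 per prescription.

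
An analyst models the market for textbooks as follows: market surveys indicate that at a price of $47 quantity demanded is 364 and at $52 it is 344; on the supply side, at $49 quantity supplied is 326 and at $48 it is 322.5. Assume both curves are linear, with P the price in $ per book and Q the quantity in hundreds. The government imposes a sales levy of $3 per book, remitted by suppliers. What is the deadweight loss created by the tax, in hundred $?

Demand slope: (344 − 364)/(52 − 47) = -4, so Qd = 552 − 4P.
Supply slope: (322.5 − 326)/(48 − 49) = 3.5, so Qs = 3.5P + 154.5.
Without the tax, 552 − 4P = 3.5P + 154.5 gives 7.5P = 397.5, so P* = $53 and Q* = 340.
With the tax collected from suppliers, supply shifts: Qs = 3.5(P − 3) + 154.5.
New equilibrium: consumers pay $54.4, suppliers receive $51.4, Q = 334.4. (Wedge: Pb − Ps = 3.)
Quantity falls by |ΔQ| = |340 − 334.4| = 5.6.
DWL = ½ · t · |ΔQ| = ½ · 3 · 5.6 = $8.4.

Deadweight loss = $8.4 hundred.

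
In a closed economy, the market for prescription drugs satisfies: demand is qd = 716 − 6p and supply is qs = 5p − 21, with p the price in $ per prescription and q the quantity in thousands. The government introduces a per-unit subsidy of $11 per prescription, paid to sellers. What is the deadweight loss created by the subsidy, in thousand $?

Deadweight loss = $165 thousand.

Without the subsidy, 716 − 6p = 5p − 21 gives 11p = 737, so p* = $67 and q* = 314.
With a per-unit subsidy paid to sellers, each receives p + 11 per unit sold, so supply becomes qs = 5(p + 11) − 21.
Solving gives q = 344 with buyers paying $62 and sellers receiving $73 (the $11 wedge).
Quantity rises by |ΔQ| = |314 − 344| = 30.
DWL = ½ · t · |ΔQ| = ½ · 11 · 30 = $165.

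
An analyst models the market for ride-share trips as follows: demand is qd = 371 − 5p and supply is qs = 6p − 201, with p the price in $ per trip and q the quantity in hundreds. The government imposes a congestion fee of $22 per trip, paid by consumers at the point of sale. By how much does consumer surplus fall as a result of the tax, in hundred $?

Consumer surplus falls by $972 hundred.

Without the tax, 371 − 5p = 6p − 201 gives 11p = 572, so p* = $52 and q* = 111.
With the tax collected from consumers, demand (in seller-price terms) shifts: qd = 371 − 5(p + 22).
Solving gives q = 51 with consumers paying $64 and suppliers receiving $42 (the $22 wedge).
ΔCS is the trapezoid between Q = 51 and Q = 111 of height $12: ½ · (111 + 51) · 12 = $972.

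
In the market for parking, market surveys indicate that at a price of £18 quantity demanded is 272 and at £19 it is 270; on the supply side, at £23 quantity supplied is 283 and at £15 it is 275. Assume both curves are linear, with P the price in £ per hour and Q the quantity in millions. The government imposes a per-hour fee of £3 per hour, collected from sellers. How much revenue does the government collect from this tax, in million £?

Demand slope: (270 − 272)/(19 − 18) = -2, so Qd = 308 − 2P.
Supply slope: (275 − 283)/(15 − 23) = 1, so Qs = P + 260.
Before the tax: set 308 − 2P = P + 260 → P* = £16, Q* = 276.
With the tax collected from sellers, supply shifts: Qs = (P − 3) + 260.
New equilibrium: consumers pay £17, sellers receive £14, Q = 274. (Wedge: Pb − Ps = 3.)
Revenue = t · Q = 3 · 274 = £822.

Tax revenue = £822 million.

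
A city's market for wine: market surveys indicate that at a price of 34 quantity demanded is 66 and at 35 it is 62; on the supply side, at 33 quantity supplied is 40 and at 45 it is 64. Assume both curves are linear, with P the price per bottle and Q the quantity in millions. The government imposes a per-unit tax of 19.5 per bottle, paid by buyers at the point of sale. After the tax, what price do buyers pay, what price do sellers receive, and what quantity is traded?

Buyers pay 44.5; sellers receive 25; quantity = 24.

Demand slope: (62 − 66)/(35 − 34) = -4, so Qd = 202 − 4P.
Supply slope: (64 − 40)/(45 − 33) = 2, so Qs = 2P − 26.
Without the tax, 202 − 4P = 2P − 26 gives 6P = 228, so P* = 38 and Q* = 50.
With the tax collected from buyers, demand (in seller-price terms) shifts: Qd = 202 − 4(P + 19.5).
New equilibrium: buyers pay 44.5, sellers receive 25, Q = 24. (Wedge: Pb − Ps = 19.5.)
The less price-elastic side of the market bears the larger share of a per-unit tax.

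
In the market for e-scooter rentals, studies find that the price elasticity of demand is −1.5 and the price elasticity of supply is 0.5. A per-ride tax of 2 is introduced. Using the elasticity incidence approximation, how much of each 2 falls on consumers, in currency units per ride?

Incidence ratio: consumers' share ≈ εs / (εs + |εd|) = 0.5 / (0.5 + 1.5) = 0.25.
So consumers bear ≈ 0.25 × 2 = 0.5; suppliers bear 1.5.

Consumers bear ≈ 0.5 per ride.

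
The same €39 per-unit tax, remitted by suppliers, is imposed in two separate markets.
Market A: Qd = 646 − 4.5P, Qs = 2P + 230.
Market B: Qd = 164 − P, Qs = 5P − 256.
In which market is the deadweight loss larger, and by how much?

Market A: pre-tax P* = €64, Q* = 358; post-tax Q = 304; deadweight loss = €1053.
Market B: pre-tax P* = €70, Q* = 94; post-tax Q = 61.5; deadweight loss = €633.75.
Difference: €1053 vs €633.75 → market A is larger by €419.25.

Market A, by €419.25.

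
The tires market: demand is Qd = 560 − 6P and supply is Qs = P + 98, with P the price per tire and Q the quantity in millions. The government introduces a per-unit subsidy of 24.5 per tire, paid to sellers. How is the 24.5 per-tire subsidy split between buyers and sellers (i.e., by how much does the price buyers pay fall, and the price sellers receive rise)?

Before the subsidy: set 560 − 6P = P + 98 → P* = 66, Q* = 164.
With a per-unit subsidy paid to sellers, each receives P + 24.5 per unit sold, so supply becomes Qs = (P + 24.5) + 98.
Solving gives Q = 185 with buyers paying 62.5 and sellers receiving 87 (the 24.5 wedge).
Gain to buyers: 3.5; to sellers: 21. (They sum to 24.5.)

Buyers gain 3.5 per tire; sellers gain 21 per tire.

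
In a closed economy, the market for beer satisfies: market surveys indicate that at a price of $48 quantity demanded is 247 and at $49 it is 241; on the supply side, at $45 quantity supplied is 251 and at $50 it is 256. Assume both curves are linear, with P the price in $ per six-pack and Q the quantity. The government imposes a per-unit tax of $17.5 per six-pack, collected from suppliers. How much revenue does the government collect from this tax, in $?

Demand slope: (241 − 247)/(49 − 48) = -6, so Qd = 535 − 6P.
Supply slope: (256 − 251)/(50 − 45) = 1, so Qs = P + 206.
Before the tax: set 535 − 6P = P + 206 → P* = $47, Q* = 253.
With the tax collected from suppliers, supply shifts: Qs = (P − 17.5) + 206.
New equilibrium: buyers pay $49.5, suppliers receive $32, Q = 238. (Wedge: Pb − Ps = 17.5.)
Revenue = t · Q = 17.5 · 238 = $4165.

Tax revenue = $4165.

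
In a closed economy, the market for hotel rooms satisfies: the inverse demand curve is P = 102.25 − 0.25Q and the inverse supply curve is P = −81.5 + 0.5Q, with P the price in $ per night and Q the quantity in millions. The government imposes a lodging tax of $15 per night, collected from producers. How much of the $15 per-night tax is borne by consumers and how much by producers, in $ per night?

Consumers bear $5 per night; producers bear $10 per night.

Inverting to Q(P) form: Qd = 409 − 4P; Qs = 2P + 163.
Before the tax: set 409 − 4P = 2P + 163 → P* = $41, Q* = 245.
With the tax collected from producers, supply shifts: Qs = 2(P − 15) + 163.
Solving gives Q = 225 with consumers paying $46 and producers receiving $31 (the $15 wedge).
Burden on consumers: $5; on producers: $10. (They sum to $15.)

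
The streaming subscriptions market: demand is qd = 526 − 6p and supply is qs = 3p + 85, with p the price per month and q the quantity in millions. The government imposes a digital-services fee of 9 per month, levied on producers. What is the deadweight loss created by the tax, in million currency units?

Deadweight loss = 81 million.

Before the tax: set 526 − 6p = 3p + 85 → p* = 49, q* = 232.
With the tax collected from producers, supply shifts: qs = 3(p − 9) + 85.
Solving gives q = 214 with consumers paying 52 and producers receiving 43 (the 9 wedge).
Quantity falls by |ΔQ| = |232 − 214| = 18.
DWL = ½ · t · |ΔQ| = ½ · 9 · 18 = 81.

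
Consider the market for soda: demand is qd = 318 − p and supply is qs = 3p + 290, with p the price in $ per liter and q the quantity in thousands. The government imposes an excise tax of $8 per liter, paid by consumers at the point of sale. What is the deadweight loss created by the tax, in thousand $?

Deadweight loss = $24 thousand.

Before the tax: set 318 − p = 3p + 290 → p* = $7, q* = 311.
With the tax collected from consumers, demand (in seller-price terms) shifts: qd = 318 − (p + 8).
Solving gives q = 305 with consumers paying $13 and producers receiving $5 (the $8 wedge).
Quantity falls by |ΔQ| = |311 − 305| = 6.
DWL = ½ · t · |ΔQ| = ½ · 8 · 6 = $24.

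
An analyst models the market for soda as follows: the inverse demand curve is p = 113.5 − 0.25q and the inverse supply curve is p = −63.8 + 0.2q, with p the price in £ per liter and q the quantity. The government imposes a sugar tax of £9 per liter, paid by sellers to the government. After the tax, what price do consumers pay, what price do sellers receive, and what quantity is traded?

Inverting to q(p) form: qd = 454 − 4p; qs = 5p + 319.
Without the tax, 454 − 4p = 5p + 319 gives 9p = 135, so p* = £15 and q* = 394.
With the tax collected from sellers, supply shifts: qs = 5(p − 9) + 319.
Solving gives q = 374 with consumers paying £20 and sellers receiving £11 (the £9 wedge).
The less price-elastic side of the market bears the larger share of a per-unit tax.

Consumers pay £20; sellers receive £11; quantity = 374.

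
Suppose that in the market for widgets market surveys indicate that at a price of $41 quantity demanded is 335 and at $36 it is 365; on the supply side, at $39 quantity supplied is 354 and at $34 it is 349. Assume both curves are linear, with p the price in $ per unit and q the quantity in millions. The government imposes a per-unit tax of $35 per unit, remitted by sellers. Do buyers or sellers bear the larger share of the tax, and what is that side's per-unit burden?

Sellers bear the larger share: $30 per unit.

Demand slope: (365 − 335)/(36 − 41) = -6, so qd = 581 − 6p.
Supply slope: (349 − 354)/(34 − 39) = 1, so qs = p + 315.
Before the tax: set 581 − 6p = p + 315 → p* = $38, q* = 353.
With the tax collected from sellers, supply shifts: qs = (p − 35) + 315.
Solving gives q = 323 with buyers paying $43 and sellers receiving $8 (the $35 wedge).
Per-unit burden: buyers $5, sellers $30.
Sellers take the larger share because supply is less price-elastic here (demand slope 6 vs supply slope 1).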